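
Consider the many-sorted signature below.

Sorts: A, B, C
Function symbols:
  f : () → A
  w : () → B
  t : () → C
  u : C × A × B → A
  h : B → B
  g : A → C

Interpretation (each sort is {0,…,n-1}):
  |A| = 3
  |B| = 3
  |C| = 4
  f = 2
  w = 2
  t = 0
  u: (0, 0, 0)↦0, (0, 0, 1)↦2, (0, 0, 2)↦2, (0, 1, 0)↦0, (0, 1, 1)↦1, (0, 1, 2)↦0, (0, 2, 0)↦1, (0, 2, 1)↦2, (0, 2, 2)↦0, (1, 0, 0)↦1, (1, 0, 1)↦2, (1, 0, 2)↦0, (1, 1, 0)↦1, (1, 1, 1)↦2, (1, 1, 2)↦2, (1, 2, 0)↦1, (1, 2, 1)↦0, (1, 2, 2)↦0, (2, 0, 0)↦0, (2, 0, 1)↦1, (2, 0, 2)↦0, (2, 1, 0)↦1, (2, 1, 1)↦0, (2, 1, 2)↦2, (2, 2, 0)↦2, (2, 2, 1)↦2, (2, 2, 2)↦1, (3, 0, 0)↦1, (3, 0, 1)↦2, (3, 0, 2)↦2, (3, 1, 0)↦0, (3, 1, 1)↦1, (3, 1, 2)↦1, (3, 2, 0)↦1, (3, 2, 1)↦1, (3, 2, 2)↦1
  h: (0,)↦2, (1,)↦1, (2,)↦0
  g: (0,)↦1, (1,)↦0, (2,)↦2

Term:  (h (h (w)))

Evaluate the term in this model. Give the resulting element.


  w = 2
  (h (w)) = h(2,) = 0
  (h (h (w))) = h(0,) = 2

value = 2


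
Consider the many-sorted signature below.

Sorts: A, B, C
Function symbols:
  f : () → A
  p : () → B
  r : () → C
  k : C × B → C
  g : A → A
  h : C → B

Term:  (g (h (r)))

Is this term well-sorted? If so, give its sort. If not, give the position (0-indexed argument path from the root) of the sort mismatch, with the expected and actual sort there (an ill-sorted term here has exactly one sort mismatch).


    (r) : C
  (h (r)) : B
(g (h (r))) : ✗ arg 0 at [0] has sort B, expected A

ill-sorted at position [0]: expected A, got B


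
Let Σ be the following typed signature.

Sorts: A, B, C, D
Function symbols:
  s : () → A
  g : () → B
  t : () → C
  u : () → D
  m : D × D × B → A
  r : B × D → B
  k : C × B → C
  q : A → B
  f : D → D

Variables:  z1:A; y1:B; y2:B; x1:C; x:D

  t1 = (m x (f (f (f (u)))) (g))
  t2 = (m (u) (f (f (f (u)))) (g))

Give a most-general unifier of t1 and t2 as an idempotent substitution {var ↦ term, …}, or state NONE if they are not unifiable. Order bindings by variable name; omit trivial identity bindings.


{x ↦ (u)}


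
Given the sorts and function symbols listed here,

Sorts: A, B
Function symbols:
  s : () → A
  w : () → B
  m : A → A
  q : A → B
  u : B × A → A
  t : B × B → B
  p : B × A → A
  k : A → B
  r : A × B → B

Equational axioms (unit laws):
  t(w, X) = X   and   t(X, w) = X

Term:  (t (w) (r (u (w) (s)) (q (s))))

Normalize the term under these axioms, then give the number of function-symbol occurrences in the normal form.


size = 6

1. (t (w) (r (u (w) (s)) (q (s))))  →  (r (u (w) (s)) (q (s)))
normal form: (r (u (w) (s)) (q (s)))


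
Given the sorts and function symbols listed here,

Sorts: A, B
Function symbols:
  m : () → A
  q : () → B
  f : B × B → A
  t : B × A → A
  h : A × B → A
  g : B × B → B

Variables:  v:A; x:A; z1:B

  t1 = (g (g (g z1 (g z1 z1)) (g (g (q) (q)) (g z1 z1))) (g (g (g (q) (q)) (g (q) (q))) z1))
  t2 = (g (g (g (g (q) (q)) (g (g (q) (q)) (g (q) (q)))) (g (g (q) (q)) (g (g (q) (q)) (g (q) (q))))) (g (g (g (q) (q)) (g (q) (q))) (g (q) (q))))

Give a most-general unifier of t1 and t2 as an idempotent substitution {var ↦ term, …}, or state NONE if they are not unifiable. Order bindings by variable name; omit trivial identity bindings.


{z1 ↦ (g (q) (q))}


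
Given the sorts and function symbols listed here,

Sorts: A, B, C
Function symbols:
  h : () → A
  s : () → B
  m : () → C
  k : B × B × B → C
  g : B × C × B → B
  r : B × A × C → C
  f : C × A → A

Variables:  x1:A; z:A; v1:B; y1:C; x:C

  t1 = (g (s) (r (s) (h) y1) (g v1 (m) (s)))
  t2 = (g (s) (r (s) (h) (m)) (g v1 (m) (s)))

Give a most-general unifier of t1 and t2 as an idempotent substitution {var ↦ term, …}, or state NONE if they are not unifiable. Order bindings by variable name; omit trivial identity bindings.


{y1 ↦ (m)}


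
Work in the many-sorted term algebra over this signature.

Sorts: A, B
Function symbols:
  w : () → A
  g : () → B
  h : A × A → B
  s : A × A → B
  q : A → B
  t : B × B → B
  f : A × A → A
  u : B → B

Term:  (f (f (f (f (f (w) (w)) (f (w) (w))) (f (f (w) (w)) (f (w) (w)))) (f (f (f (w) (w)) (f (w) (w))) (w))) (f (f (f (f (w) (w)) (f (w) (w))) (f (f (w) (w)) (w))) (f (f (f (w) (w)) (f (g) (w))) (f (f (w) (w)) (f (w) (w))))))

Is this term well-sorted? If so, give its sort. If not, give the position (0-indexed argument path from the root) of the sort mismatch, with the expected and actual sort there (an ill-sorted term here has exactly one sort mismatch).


ill-sorted at position [1, 1, 0, 1, 0]: expected A, got B

          (w) : A
          (w) : A
        (f (w) (w)) : A
          (w) : A
          (w) : A
        (f (w) (w)) : A
      (f (f (w) (w)) (f (w) (w))) : A
          (w) : A
          (w) : A
        (f (w) (w)) : A
          (w) : A
          (w) : A
        (f (w) (w)) : A
      (f (f (w) (w)) (f (w) (w))) : A
    (f (f (f (w) (w)) (f (w) (w))) (f (f (w) (w)) (f (w) (w)))) : A
          (w) : A
          (w) : A
        (f (w) (w)) : A
          (w) : A
          (w) : A
        (f (w) (w)) : A
      (f (f (w) (w)) (f (w) (w))) : A
      (w) : A
    (f (f (f (w) (w)) (f (w) (w))) (w)) : A
  (f (f (f (f (w) (w)) (f (w) (w))) (f (f (w) (w)) (f (w) (w)))) (f (f (f (w) (w)) (f (w) (w))) (w))) : A
          (w) : A
          (w) : A
        (f (w) (w)) : A
          (w) : A
          (w) : A
        (f (w) (w)) : A
      (f (f (w) (w)) (f (w) (w))) : A
          (w) : A
          (w) : A
        (f (w) (w)) : A
        (w) : A
      (f (f (w) (w)) (w)) : A
    (f (f (f (w) (w)) (f (w) (w))) (f (f (w) (w)) (w))) : A
          (w) : A
          (w) : A
        (f (w) (w)) : A
          (g) : B
          (w) : A
        (f (g) (w)) : ✗ arg 0 at [1, 1, 0, 1, 0] has sort B, expected A
          (w) : A
          (w) : A
        (f (w) (w)) : A
          (w) : A
          (w) : A
        (f (w) (w)) : A
      (f (f (w) (w)) (f (w) (w))) : A


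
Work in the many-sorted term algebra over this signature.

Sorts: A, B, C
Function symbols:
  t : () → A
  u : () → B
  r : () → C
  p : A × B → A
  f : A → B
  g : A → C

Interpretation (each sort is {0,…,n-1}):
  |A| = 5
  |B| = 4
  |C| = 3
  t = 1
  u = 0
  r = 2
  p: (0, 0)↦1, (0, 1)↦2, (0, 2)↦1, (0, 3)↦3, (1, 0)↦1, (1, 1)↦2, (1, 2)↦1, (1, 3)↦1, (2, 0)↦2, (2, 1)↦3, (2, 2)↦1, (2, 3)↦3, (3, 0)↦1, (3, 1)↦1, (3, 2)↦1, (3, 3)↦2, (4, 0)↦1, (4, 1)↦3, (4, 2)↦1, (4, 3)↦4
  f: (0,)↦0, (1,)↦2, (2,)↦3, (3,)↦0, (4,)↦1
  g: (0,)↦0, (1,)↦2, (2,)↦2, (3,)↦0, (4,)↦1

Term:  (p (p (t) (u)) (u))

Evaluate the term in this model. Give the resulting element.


value = 1

  t = 1
  u = 0
  (p (t) (u)) = p(1, 0) = 1
  u = 0
  (p (p (t) (u)) (u)) = p(1, 0) = 1


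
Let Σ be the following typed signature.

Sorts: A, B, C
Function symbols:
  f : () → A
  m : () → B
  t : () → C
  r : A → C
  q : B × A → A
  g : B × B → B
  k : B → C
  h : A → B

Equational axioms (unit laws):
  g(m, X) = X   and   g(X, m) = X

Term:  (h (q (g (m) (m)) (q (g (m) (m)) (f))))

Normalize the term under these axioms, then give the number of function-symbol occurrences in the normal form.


size = 6

1. (h (q (g (m) (m)) (q (g (m) (m)) (f))))  →  (h (q (m) (q (g (m) (m)) (f))))
2. (h (q (m) (q (g (m) (m)) (f))))  →  (h (q (m) (q (m) (f))))
normal form: (h (q (m) (q (m) (f))))


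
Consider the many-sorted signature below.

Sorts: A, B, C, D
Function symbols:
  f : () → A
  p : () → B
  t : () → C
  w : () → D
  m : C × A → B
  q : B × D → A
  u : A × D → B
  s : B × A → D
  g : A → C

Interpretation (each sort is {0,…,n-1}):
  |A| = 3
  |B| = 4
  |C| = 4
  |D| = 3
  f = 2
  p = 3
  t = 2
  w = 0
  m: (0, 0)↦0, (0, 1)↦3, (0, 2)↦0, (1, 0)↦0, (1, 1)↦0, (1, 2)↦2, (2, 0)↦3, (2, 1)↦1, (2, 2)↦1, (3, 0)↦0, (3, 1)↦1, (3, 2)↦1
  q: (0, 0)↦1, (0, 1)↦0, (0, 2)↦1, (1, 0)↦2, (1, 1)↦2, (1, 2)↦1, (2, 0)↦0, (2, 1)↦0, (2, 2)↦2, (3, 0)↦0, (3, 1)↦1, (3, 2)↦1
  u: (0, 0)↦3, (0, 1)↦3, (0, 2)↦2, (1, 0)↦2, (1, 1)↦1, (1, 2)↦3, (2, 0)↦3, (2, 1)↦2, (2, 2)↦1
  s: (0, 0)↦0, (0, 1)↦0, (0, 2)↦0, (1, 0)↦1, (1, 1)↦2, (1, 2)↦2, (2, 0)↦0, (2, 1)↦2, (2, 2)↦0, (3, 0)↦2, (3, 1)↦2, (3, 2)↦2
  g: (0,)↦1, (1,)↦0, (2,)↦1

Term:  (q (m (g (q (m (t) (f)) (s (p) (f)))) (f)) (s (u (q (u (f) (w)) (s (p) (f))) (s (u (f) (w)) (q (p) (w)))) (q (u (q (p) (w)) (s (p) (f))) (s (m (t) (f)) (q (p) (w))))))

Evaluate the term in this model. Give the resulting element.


value = 1

  t = 2
  f = 2
  (m (t) (f)) = m(2, 2) = 1
  p = 3
  f = 2
  (s (p) (f)) = s(3, 2) = 2
  (q (m (t) (f)) (s (p) (f))) = q(1, 2) = 1
  (g (q (m (t) (f)) (s (p) (f)))) = g(1,) = 0
  f = 2
  (m (g (q (m (t) (f)) (s (p) (f)))) (f)) = m(0, 2) = 0
  f = 2
  w = 0
  (u (f) (w)) = u(2, 0) = 3
  p = 3
  f = 2
  (s (p) (f)) = s(3, 2) = 2
  (q (u (f) (w)) (s (p) (f))) = q(3, 2) = 1
  f = 2
  w = 0
  (u (f) (w)) = u(2, 0) = 3
  p = 3
  w = 0
  (q (p) (w)) = q(3, 0) = 0
  (s (u (f) (w)) (q (p) (w))) = s(3, 0) = 2
  (u (q (u (f) (w)) (s (p) (f))) (s (u (f) (w)) (q (p) (w)))) = u(1, 2) = 3
  p = 3
  w = 0
  (q (p) (w)) = q(3, 0) = 0
  p = 3
  f = 2
  (s (p) (f)) = s(3, 2) = 2
  (u (q (p) (w)) (s (p) (f))) = u(0, 2) = 2
  t = 2
  f = 2
  (m (t) (f)) = m(2, 2) = 1
  p = 3
  w = 0
  (q (p) (w)) = q(3, 0) = 0
  (s (m (t) (f)) (q (p) (w))) = s(1, 0) = 1
  (q (u (q (p) (w)) (s (p) (f))) (s (m (t) (f)) (q (p) (w)))) = q(2, 1) = 0
  (s (u (q (u (f) (w)) (s (p) (f))) (s (u (f) (w)) (q (p) (w)))) (q (u (q (p) (w)) (s (p) (f))) (s (m (t) (f)) (q (p) (w))))) = s(3, 0) = 2
  (q (m (g (q (m (t) (f)) (s (p) (f)))) (f)) (s (u (q (u (f) (w)) (s (p) (f))) (s (u (f) (w)) (q (p) (w)))) (q (u (q (p) (w)) (s (p) (f))) (s (m (t) (f)) (q (p) (w)))))) = q(0, 2) = 1


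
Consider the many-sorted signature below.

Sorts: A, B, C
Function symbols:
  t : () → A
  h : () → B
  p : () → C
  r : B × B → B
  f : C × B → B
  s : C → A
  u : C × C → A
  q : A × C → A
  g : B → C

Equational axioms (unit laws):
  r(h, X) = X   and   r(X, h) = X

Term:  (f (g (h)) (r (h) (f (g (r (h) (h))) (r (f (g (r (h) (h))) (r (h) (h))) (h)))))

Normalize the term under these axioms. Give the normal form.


1. (f (g (h)) (r (h) (f (g (r (h) (h))) (r (f (g (r (h) (h))) (r (h) (h))) (h)))))  →  (f (g (h)) (f (g (r (h) (h))) (r (f (g (r (h) (h))) (r (h) (h))) (h))))
2. (f (g (h)) (f (g (r (h) (h))) (r (f (g (r (h) (h))) (r (h) (h))) (h))))  →  (f (g (h)) (f (g (h)) (r (f (g (r (h) (h))) (r (h) (h))) (h))))
3. (f (g (h)) (f (g (h)) (r (f (g (r (h) (h))) (r (h) (h))) (h))))  →  (f (g (h)) (f (g (h)) (f (g (r (h) (h))) (r (h) (h)))))
4. (f (g (h)) (f (g (h)) (f (g (r (h) (h))) (r (h) (h)))))  →  (f (g (h)) (f (g (h)) (f (g (h)) (r (h) (h)))))
5. (f (g (h)) (f (g (h)) (f (g (h)) (r (h) (h)))))  →  (f (g (h)) (f (g (h)) (f (g (h)) (h))))

normal form = (f (g (h)) (f (g (h)) (f (g (h)) (h))))


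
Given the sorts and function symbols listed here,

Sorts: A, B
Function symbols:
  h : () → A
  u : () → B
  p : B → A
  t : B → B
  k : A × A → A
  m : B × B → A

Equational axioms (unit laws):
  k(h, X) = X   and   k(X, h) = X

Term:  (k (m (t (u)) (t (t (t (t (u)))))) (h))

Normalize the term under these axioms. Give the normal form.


normal form = (m (t (u)) (t (t (t (t (u))))))

1. (k (m (t (u)) (t (t (t (t (u)))))) (h))  →  (m (t (u)) (t (t (t (t (u))))))


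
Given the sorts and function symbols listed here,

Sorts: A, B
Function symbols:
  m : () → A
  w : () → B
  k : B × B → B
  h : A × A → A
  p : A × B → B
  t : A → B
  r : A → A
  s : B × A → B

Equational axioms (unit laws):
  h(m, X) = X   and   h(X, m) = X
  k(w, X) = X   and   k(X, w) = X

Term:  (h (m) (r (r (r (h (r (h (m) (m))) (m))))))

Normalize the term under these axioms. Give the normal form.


normal form = (r (r (r (r (m)))))

1. (h (m) (r (r (r (h (r (h (m) (m))) (m))))))  →  (r (r (r (h (r (h (m) (m))) (m)))))
2. (r (r (r (h (r (h (m) (m))) (m)))))  →  (r (r (r (r (h (m) (m))))))
3. (r (r (r (r (h (m) (m))))))  →  (r (r (r (r (m)))))


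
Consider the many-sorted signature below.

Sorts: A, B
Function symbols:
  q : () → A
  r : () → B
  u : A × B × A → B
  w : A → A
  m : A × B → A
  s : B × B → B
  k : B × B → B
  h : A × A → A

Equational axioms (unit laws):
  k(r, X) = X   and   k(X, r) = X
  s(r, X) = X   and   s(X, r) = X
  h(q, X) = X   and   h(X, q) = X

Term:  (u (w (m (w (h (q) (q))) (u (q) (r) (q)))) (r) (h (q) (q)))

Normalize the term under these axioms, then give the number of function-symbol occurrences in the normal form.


size = 11

1. (u (w (m (w (h (q) (q))) (u (q) (r) (q)))) (r) (h (q) (q)))  →  (u (w (m (w (q)) (u (q) (r) (q)))) (r) (h (q) (q)))
2. (u (w (m (w (q)) (u (q) (r) (q)))) (r) (h (q) (q)))  →  (u (w (m (w (q)) (u (q) (r) (q)))) (r) (q))
normal form: (u (w (m (w (q)) (u (q) (r) (q)))) (r) (q))


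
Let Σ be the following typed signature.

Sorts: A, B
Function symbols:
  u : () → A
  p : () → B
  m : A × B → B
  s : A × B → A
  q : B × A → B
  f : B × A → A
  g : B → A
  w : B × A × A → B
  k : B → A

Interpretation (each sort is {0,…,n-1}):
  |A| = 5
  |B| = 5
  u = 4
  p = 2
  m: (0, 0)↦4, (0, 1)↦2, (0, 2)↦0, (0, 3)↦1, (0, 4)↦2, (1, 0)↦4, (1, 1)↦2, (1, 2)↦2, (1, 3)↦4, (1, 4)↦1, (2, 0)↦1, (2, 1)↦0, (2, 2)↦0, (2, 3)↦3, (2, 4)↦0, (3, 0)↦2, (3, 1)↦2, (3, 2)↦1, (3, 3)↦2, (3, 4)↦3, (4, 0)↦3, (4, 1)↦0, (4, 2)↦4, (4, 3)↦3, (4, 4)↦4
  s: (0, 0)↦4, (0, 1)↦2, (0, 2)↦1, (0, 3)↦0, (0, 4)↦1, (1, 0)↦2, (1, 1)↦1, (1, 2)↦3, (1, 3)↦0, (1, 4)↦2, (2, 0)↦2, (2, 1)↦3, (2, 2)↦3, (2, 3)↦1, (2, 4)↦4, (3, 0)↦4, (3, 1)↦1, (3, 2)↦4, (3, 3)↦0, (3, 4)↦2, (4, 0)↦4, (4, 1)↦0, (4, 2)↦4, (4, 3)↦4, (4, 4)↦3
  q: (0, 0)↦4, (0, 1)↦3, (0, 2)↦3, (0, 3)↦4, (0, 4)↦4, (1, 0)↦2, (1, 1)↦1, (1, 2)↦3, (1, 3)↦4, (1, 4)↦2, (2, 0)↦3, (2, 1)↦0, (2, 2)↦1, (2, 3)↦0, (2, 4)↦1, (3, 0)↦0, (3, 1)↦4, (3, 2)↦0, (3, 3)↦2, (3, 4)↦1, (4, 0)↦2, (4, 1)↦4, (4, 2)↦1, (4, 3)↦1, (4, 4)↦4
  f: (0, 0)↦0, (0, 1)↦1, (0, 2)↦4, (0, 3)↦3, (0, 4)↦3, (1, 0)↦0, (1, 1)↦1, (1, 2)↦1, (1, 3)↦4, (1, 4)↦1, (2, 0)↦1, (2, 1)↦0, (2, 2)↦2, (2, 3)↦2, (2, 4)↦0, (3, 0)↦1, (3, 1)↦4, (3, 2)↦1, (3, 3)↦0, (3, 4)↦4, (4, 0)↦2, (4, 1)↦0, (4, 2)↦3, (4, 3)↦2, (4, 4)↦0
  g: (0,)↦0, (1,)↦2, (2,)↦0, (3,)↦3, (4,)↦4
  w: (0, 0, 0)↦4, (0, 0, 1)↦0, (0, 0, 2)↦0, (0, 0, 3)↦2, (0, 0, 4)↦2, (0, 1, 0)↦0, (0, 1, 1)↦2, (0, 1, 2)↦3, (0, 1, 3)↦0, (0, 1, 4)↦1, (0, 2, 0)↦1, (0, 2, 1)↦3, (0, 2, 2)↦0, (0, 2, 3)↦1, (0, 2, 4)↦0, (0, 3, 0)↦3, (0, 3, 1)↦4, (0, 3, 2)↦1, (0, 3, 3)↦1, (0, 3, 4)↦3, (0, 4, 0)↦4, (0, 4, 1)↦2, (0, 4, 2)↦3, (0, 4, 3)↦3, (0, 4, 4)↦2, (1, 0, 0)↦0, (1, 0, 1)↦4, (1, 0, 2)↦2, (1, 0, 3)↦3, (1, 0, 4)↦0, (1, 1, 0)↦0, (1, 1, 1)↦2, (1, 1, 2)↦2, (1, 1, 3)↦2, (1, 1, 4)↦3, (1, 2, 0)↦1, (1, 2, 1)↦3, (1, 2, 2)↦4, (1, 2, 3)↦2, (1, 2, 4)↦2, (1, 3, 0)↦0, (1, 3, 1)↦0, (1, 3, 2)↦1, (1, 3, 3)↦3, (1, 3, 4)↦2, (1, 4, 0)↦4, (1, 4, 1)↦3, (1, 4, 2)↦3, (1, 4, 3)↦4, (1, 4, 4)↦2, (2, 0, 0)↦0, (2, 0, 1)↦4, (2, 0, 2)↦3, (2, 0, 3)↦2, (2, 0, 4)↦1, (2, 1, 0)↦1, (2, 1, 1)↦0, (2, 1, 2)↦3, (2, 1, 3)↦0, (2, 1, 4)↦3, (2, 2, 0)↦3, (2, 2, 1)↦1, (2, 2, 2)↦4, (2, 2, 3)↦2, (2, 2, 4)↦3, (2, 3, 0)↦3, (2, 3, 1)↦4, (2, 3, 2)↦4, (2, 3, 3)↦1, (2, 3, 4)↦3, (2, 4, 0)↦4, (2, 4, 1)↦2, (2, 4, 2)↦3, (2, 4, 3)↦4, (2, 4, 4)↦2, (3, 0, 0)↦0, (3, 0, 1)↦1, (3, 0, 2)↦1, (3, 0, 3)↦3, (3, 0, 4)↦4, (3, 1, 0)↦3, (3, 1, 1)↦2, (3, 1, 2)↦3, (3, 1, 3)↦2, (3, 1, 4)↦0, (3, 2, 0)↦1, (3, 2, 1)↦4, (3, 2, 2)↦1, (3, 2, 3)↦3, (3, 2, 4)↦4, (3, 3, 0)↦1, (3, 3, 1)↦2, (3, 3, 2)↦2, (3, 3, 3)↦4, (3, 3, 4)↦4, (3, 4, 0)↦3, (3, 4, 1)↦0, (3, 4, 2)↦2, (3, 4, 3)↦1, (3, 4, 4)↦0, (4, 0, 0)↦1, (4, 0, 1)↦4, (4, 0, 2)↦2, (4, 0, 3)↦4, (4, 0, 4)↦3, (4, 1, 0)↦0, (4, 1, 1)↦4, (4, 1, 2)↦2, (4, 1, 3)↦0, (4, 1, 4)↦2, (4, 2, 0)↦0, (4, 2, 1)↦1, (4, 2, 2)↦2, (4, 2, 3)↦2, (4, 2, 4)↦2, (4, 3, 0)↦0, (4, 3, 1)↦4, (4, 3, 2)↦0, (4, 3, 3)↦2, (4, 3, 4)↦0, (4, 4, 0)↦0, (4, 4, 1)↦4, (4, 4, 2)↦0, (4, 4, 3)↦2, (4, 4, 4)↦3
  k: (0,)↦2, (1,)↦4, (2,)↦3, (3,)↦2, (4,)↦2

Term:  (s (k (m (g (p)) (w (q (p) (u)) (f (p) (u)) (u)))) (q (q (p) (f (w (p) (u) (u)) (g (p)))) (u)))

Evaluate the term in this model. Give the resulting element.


  p = 2
  (g (p)) = g(2,) = 0
  p = 2
  u = 4
  (q (p) (u)) = q(2, 4) = 1
  p = 2
  u = 4
  (f (p) (u)) = f(2, 4) = 0
  u = 4
  (w (q (p) (u)) (f (p) (u)) (u)) = w(1, 0, 4) = 0
  (m (g (p)) (w (q (p) (u)) (f (p) (u)) (u))) = m(0, 0) = 4
  (k (m (g (p)) (w (q (p) (u)) (f (p) (u)) (u)))) = k(4,) = 2
  p = 2
  p = 2
  u = 4
  u = 4
  (w (p) (u) (u)) = w(2, 4, 4) = 2
  p = 2
  (g (p)) = g(2,) = 0
  (f (w (p) (u) (u)) (g (p))) = f(2, 0) = 1
  (q (p) (f (w (p) (u) (u)) (g (p)))) = q(2, 1) = 0
  u = 4
  (q (q (p) (f (w (p) (u) (u)) (g (p)))) (u)) = q(0, 4) = 4
  (s (k (m (g (p)) (w (q (p) (u)) (f (p) (u)) (u)))) (q (q (p) (f (w (p) (u) (u)) (g (p)))) (u))) = s(2, 4) = 4

value = 4


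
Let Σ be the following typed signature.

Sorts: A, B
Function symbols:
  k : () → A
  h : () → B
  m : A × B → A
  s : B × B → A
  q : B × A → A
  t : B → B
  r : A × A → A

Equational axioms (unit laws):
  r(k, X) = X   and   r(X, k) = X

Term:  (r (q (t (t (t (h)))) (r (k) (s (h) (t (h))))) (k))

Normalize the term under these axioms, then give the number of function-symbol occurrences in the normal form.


size = 9

1. (r (q (t (t (t (h)))) (r (k) (s (h) (t (h))))) (k))  →  (q (t (t (t (h)))) (r (k) (s (h) (t (h)))))
2. (q (t (t (t (h)))) (r (k) (s (h) (t (h)))))  →  (q (t (t (t (h)))) (s (h) (t (h))))
normal form: (q (t (t (t (h)))) (s (h) (t (h))))


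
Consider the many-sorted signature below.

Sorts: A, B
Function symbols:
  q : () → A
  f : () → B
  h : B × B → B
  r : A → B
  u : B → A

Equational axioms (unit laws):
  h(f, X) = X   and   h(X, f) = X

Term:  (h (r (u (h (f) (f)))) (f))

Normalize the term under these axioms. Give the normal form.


1. (h (r (u (h (f) (f)))) (f))  →  (r (u (h (f) (f))))
2. (r (u (h (f) (f))))  →  (r (u (f)))

normal form = (r (u (f)))


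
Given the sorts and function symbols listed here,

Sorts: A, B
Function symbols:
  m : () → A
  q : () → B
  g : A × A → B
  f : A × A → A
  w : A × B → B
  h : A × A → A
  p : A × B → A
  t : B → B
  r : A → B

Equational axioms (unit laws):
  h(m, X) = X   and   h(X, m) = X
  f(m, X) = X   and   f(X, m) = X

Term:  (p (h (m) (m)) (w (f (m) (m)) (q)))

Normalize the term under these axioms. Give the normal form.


1. (p (h (m) (m)) (w (f (m) (m)) (q)))  →  (p (m) (w (f (m) (m)) (q)))
2. (p (m) (w (f (m) (m)) (q)))  →  (p (m) (w (m) (q)))

normal form = (p (m) (w (m) (q)))


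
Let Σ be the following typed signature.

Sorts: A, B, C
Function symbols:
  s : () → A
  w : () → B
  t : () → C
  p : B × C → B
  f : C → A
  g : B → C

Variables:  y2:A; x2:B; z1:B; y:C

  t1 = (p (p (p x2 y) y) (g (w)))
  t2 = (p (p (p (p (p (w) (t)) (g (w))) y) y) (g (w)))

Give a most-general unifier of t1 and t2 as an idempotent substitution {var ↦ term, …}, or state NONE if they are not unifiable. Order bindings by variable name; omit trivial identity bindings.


{x2 ↦ (p (p (w) (t)) (g (w)))}


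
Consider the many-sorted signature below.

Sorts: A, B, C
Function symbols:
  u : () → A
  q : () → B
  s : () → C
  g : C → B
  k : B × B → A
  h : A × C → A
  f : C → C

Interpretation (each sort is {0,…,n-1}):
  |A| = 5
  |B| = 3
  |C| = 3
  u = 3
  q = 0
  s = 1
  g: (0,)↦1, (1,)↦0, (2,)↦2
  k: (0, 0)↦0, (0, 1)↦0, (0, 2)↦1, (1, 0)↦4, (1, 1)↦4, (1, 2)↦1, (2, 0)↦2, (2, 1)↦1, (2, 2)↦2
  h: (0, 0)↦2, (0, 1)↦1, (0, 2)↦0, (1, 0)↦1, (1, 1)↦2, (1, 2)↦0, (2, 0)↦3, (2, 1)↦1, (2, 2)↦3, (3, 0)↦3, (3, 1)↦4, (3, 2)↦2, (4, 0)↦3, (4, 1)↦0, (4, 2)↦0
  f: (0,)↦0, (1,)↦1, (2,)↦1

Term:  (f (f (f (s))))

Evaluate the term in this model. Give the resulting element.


  s = 1
  (f (s)) = f(1,) = 1
  (f (f (s))) = f(1,) = 1
  (f (f (f (s)))) = f(1,) = 1

value = 1


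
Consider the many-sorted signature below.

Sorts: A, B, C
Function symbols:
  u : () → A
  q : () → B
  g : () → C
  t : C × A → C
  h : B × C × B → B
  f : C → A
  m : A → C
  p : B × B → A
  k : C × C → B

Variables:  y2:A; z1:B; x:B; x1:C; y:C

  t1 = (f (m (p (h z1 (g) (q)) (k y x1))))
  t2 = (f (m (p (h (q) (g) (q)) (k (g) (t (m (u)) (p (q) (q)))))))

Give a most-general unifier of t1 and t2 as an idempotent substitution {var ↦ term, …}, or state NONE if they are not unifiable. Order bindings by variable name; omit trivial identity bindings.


{x1 ↦ (t (m (u)) (p (q) (q))), y ↦ (g), z1 ↦ (q)}


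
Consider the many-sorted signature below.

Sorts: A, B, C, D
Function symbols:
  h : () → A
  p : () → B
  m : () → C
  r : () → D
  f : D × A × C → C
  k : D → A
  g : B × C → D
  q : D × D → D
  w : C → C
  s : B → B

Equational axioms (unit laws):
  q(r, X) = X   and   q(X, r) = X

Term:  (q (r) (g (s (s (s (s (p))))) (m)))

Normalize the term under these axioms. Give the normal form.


normal form = (g (s (s (s (s (p))))) (m))

1. (q (r) (g (s (s (s (s (p))))) (m)))  →  (g (s (s (s (s (p))))) (m))


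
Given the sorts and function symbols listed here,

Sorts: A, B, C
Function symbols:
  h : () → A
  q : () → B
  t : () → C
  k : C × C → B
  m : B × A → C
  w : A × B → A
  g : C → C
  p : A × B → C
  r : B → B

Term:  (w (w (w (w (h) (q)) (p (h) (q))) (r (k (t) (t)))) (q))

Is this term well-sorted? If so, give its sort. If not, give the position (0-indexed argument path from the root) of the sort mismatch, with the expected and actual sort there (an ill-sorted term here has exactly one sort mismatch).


        (h) : A
        (q) : B
      (w (h) (q)) : A
        (h) : A
        (q) : B
      (p (h) (q)) : C
    (w (w (h) (q)) (p (h) (q))) : ✗ arg 1 at [0, 0, 1] has sort C, expected B
        (t) : C
        (t) : C
      (k (t) (t)) : B
    (r (k (t) (t))) : B
  (q) : B

ill-sorted at position [0, 0, 1]: expected B, got C


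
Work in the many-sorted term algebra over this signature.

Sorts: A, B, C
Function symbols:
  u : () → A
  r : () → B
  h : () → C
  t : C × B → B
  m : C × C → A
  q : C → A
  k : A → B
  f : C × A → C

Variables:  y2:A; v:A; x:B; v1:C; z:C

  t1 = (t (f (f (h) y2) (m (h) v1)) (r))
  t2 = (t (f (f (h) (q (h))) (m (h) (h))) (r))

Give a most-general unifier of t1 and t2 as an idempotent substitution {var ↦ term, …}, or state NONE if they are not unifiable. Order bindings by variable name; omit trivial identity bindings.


{v1 ↦ (h), y2 ↦ (q (h))}


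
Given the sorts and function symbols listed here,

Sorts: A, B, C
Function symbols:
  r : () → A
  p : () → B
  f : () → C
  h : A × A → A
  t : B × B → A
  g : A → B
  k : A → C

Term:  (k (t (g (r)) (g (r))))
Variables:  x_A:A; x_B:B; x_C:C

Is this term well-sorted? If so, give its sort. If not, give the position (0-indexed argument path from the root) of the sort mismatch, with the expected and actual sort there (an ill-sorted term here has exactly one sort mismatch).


well-sorted; sort = C

      (r) : A
    (g (r)) : B
      (r) : A
    (g (r)) : B
  (t (g (r)) (g (r))) : A
(k (t (g (r)) (g (r)))) : C


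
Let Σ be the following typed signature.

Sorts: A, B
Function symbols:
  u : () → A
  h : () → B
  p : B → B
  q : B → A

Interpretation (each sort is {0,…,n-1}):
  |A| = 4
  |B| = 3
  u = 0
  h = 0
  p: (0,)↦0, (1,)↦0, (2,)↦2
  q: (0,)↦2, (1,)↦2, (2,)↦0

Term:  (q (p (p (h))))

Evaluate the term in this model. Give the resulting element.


value = 2

  h = 0
  (p (h)) = p(0,) = 0
  (p (p (h))) = p(0,) = 0
  (q (p (p (h)))) = q(0,) = 2


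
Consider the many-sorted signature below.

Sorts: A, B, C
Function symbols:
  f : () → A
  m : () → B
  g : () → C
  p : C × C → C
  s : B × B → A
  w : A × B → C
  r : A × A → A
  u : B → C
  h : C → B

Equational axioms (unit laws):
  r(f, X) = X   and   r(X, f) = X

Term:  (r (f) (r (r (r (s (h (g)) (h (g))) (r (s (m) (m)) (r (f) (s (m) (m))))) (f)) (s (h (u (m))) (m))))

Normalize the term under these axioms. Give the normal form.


normal form = (r (r (s (h (g)) (h (g))) (r (s (m) (m)) (s (m) (m)))) (s (h (u (m))) (m)))

1. (r (f) (r (r (r (s (h (g)) (h (g))) (r (s (m) (m)) (r (f) (s (m) (m))))) (f)) (s (h (u (m))) (m))))  →  (r (r (r (s (h (g)) (h (g))) (r (s (m) (m)) (r (f) (s (m) (m))))) (f)) (s (h (u (m))) (m)))
2. (r (r (r (s (h (g)) (h (g))) (r (s (m) (m)) (r (f) (s (m) (m))))) (f)) (s (h (u (m))) (m)))  →  (r (r (s (h (g)) (h (g))) (r (s (m) (m)) (r (f) (s (m) (m))))) (s (h (u (m))) (m)))
3. (r (r (s (h (g)) (h (g))) (r (s (m) (m)) (r (f) (s (m) (m))))) (s (h (u (m))) (m)))  →  (r (r (s (h (g)) (h (g))) (r (s (m) (m)) (s (m) (m)))) (s (h (u (m))) (m)))


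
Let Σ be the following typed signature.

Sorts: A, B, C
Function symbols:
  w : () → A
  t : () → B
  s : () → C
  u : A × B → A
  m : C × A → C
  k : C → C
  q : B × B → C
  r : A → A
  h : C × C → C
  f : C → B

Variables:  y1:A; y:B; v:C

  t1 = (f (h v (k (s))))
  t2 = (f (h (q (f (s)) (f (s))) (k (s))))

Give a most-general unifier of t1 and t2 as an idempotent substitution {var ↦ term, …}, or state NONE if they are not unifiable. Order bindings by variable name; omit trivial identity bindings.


{v ↦ (q (f (s)) (f (s)))}


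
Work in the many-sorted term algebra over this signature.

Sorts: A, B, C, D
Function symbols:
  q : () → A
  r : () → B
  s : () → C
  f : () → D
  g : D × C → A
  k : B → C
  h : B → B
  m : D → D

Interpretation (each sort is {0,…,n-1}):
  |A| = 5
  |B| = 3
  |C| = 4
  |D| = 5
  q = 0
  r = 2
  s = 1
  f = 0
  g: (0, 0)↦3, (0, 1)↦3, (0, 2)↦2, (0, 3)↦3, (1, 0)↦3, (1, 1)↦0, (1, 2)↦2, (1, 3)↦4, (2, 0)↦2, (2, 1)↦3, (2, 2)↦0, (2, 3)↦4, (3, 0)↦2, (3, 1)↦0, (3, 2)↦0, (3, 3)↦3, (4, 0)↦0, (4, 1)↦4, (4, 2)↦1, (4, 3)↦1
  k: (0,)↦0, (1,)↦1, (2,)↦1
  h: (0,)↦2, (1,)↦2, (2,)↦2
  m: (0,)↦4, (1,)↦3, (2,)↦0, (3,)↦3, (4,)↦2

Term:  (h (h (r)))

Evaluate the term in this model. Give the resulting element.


  r = 2
  (h (r)) = h(2,) = 2
  (h (h (r))) = h(2,) = 2

value = 2


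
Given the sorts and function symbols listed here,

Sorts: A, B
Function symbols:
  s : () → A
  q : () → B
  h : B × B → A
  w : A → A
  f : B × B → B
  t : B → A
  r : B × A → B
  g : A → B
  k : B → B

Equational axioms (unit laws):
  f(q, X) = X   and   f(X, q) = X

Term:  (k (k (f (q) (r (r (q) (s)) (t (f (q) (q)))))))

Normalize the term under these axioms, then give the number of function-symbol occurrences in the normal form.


size = 8

1. (k (k (f (q) (r (r (q) (s)) (t (f (q) (q)))))))  →  (k (k (r (r (q) (s)) (t (f (q) (q))))))
2. (k (k (r (r (q) (s)) (t (f (q) (q))))))  →  (k (k (r (r (q) (s)) (t (q)))))
normal form: (k (k (r (r (q) (s)) (t (q)))))


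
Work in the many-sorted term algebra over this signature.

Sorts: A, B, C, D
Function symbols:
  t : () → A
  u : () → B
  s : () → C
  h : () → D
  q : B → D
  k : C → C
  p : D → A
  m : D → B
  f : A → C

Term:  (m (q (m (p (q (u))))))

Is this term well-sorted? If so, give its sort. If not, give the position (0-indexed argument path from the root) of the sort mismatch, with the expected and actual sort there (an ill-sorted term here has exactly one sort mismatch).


          (u) : B
        (q (u)) : D
      (p (q (u))) : A
    (m (p (q (u)))) : ✗ arg 0 at [0, 0, 0] has sort A, expected D

ill-sorted at position [0, 0, 0]: expected D, got A


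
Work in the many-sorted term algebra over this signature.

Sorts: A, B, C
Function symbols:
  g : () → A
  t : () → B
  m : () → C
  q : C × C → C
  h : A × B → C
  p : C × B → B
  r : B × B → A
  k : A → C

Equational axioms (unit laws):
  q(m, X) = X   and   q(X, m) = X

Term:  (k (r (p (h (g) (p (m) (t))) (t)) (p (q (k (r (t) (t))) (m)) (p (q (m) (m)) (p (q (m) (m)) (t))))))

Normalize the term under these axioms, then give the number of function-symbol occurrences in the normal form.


size = 19

1. (k (r (p (h (g) (p (m) (t))) (t)) (p (q (k (r (t) (t))) (m)) (p (q (m) (m)) (p (q (m) (m)) (t))))))  →  (k (r (p (h (g) (p (m) (t))) (t)) (p (k (r (t) (t))) (p (q (m) (m)) (p (q (m) (m)) (t))))))
2. (k (r (p (h (g) (p (m) (t))) (t)) (p (k (r (t) (t))) (p (q (m) (m)) (p (q (m) (m)) (t))))))  →  (k (r (p (h (g) (p (m) (t))) (t)) (p (k (r (t) (t))) (p (m) (p (q (m) (m)) (t))))))
3. (k (r (p (h (g) (p (m) (t))) (t)) (p (k (r (t) (t))) (p (m) (p (q (m) (m)) (t))))))  →  (k (r (p (h (g) (p (m) (t))) (t)) (p (k (r (t) (t))) (p (m) (p (m) (t))))))
normal form: (k (r (p (h (g) (p (m) (t))) (t)) (p (k (r (t) (t))) (p (m) (p (m) (t))))))


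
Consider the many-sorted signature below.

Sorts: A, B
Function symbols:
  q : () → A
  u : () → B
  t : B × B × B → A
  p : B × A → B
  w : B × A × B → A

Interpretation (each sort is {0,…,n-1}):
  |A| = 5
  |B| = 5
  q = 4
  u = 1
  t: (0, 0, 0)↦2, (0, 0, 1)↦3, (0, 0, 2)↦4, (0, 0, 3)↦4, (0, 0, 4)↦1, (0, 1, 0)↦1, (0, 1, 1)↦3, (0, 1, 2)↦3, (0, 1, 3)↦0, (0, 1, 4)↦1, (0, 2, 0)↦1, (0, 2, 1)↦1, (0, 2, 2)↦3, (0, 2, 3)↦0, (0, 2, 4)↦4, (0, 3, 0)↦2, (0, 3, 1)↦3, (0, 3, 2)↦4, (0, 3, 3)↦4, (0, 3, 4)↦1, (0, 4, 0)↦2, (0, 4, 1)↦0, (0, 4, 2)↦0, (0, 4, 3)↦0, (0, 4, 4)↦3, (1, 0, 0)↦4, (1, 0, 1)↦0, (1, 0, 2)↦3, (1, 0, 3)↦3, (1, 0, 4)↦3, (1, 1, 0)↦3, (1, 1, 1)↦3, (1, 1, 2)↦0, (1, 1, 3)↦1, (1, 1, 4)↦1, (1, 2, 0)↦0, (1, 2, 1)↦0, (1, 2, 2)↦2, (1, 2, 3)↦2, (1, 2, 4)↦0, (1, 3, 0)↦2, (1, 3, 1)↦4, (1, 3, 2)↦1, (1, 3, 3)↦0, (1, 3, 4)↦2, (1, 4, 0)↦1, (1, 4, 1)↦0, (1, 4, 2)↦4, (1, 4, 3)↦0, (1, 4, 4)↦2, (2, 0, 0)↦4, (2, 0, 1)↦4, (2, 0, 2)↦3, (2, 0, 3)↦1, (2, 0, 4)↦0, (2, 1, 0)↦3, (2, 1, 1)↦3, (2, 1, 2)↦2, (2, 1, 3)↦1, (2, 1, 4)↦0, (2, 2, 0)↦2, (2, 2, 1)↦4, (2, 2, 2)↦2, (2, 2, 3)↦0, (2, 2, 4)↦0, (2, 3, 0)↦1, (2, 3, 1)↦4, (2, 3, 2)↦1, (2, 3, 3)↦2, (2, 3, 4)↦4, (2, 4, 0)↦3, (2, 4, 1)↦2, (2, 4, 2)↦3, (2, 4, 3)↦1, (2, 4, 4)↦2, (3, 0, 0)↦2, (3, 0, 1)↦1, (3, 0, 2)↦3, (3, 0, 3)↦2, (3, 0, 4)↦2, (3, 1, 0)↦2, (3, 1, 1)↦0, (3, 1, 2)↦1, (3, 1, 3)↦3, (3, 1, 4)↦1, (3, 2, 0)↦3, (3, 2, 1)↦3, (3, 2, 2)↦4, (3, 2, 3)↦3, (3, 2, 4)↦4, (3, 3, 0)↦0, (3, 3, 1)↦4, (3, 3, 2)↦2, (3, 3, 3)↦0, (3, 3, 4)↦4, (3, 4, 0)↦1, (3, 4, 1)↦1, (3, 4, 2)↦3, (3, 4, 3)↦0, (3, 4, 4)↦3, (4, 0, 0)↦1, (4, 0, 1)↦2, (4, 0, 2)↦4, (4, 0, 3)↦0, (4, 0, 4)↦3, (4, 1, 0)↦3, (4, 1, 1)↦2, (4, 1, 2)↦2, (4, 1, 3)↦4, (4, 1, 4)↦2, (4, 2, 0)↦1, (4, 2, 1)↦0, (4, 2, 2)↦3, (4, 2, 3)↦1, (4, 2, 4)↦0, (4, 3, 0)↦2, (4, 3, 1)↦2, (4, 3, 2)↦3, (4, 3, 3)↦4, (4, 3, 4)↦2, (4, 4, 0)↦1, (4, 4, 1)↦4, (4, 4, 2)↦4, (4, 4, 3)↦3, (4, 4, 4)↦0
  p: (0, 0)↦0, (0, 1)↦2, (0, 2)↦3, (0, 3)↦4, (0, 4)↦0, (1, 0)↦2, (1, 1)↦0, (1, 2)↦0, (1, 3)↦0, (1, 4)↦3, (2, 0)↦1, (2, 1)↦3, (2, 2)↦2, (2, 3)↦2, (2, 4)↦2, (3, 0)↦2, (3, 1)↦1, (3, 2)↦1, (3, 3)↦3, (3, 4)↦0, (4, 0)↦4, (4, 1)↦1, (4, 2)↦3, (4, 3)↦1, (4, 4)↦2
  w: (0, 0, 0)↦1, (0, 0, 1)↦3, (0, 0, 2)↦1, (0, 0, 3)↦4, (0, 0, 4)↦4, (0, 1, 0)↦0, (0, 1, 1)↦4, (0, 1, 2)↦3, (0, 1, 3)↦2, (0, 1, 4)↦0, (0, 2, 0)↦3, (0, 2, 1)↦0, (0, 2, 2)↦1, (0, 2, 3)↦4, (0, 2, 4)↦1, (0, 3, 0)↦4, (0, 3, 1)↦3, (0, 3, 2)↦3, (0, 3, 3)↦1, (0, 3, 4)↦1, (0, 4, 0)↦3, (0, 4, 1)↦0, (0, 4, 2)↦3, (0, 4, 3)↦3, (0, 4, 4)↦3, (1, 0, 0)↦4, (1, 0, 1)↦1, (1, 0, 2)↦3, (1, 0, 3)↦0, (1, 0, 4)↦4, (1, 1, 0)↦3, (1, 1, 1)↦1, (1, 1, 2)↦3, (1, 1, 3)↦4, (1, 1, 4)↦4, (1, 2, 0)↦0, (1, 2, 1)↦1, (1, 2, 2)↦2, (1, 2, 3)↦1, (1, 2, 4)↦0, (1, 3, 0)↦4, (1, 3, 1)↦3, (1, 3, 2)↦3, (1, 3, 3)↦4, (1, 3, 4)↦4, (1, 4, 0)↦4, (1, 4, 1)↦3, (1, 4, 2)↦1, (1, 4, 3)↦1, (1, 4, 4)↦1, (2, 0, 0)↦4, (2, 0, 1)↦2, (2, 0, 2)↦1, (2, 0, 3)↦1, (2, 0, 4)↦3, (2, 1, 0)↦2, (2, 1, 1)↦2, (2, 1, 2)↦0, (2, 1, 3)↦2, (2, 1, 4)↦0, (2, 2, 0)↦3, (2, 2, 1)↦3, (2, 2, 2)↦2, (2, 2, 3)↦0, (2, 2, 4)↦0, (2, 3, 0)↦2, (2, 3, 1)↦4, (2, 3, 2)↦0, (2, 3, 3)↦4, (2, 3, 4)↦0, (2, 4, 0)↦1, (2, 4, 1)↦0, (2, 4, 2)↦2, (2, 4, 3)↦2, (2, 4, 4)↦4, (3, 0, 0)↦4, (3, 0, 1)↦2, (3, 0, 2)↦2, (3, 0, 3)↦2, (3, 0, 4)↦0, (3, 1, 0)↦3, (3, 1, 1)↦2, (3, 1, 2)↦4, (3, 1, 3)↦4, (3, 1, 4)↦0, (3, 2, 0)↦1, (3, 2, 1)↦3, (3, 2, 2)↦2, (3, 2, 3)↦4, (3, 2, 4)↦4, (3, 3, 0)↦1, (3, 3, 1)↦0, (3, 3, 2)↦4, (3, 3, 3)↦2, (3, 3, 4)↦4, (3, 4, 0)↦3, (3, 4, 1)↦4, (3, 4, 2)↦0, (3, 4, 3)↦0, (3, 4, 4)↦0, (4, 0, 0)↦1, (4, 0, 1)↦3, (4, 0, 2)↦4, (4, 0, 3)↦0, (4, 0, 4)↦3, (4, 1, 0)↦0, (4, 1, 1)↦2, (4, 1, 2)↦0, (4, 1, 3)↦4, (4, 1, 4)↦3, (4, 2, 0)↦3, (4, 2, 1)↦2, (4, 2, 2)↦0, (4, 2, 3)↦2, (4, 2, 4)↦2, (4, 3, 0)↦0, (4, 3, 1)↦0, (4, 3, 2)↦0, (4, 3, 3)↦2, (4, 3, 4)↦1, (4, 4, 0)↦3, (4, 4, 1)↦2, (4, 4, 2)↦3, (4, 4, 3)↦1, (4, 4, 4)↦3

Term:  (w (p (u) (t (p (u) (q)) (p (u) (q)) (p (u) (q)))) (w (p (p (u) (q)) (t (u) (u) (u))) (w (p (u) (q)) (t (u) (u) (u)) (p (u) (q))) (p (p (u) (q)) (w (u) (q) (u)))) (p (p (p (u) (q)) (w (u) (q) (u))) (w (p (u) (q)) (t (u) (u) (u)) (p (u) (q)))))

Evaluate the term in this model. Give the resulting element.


value = 0

  u = 1
  u = 1
  q = 4
  (p (u) (q)) = p(1, 4) = 3
  u = 1
  q = 4
  (p (u) (q)) = p(1, 4) = 3
  u = 1
  q = 4
  (p (u) (q)) = p(1, 4) = 3
  (t (p (u) (q)) (p (u) (q)) (p (u) (q))) = t(3, 3, 3) = 0
  (p (u) (t (p (u) (q)) (p (u) (q)) (p (u) (q)))) = p(1, 0) = 2
  u = 1
  q = 4
  (p (u) (q)) = p(1, 4) = 3
  u = 1
  u = 1
  u = 1
  (t (u) (u) (u)) = t(1, 1, 1) = 3
  (p (p (u) (q)) (t (u) (u) (u))) = p(3, 3) = 3
  u = 1
  q = 4
  (p (u) (q)) = p(1, 4) = 3
  u = 1
  u = 1
  u = 1
  (t (u) (u) (u)) = t(1, 1, 1) = 3
  u = 1
  q = 4
  (p (u) (q)) = p(1, 4) = 3
  (w (p (u) (q)) (t (u) (u) (u)) (p (u) (q))) = w(3, 3, 3) = 2
  u = 1
  q = 4
  (p (u) (q)) = p(1, 4) = 3
  u = 1
  q = 4
  u = 1
  (w (u) (q) (u)) = w(1, 4, 1) = 3
  (p (p (u) (q)) (w (u) (q) (u))) = p(3, 3) = 3
  (w (p (p (u) (q)) (t (u) (u) (u))) (w (p (u) (q)) (t (u) (u) (u)) (p (u) (q))) (p (p (u) (q)) (w (u) (q) (u)))) = w(3, 2, 3) = 4
  u = 1
  q = 4
  (p (u) (q)) = p(1, 4) = 3
  u = 1
  q = 4
  u = 1
  (w (u) (q) (u)) = w(1, 4, 1) = 3
  (p (p (u) (q)) (w (u) (q) (u))) = p(3, 3) = 3
  u = 1
  q = 4
  (p (u) (q)) = p(1, 4) = 3
  u = 1
  u = 1
  u = 1
  (t (u) (u) (u)) = t(1, 1, 1) = 3
  u = 1
  q = 4
  (p (u) (q)) = p(1, 4) = 3
  (w (p (u) (q)) (t (u) (u) (u)) (p (u) (q))) = w(3, 3, 3) = 2
  (p (p (p (u) (q)) (w (u) (q) (u))) (w (p (u) (q)) (t (u) (u) (u)) (p (u) (q)))) = p(3, 2) = 1
  (w (p (u) (t (p (u) (q)) (p (u) (q)) (p (u) (q)))) (w (p (p (u) (q)) (t (u) (u) (u))) (w (p (u) (q)) (t (u) (u) (u)) (p (u) (q))) (p (p (u) (q)) (w (u) (q) (u)))) (p (p (p (u) (q)) (w (u) (q) (u))) (w (p (u) (q)) (t (u) (u) (u)) (p (u) (q))))) = w(2, 4, 1) = 0


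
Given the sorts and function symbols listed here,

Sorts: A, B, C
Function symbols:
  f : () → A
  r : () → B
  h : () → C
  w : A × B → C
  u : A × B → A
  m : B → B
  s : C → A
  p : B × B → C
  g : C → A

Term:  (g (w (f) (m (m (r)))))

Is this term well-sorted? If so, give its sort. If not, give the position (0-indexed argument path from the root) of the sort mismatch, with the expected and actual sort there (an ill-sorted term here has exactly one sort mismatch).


well-sorted; sort = A

    (f) : A
        (r) : B
      (m (r)) : B
    (m (m (r))) : B
  (w (f) (m (m (r)))) : C
(g (w (f) (m (m (r))))) : A


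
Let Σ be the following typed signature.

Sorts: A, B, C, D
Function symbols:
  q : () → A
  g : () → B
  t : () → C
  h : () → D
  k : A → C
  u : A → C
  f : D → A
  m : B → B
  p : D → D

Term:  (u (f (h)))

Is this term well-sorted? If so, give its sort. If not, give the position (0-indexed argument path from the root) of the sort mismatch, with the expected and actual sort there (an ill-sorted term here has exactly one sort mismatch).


well-sorted; sort = C

    (h) : D
  (f (h)) : A
(u (f (h))) : C


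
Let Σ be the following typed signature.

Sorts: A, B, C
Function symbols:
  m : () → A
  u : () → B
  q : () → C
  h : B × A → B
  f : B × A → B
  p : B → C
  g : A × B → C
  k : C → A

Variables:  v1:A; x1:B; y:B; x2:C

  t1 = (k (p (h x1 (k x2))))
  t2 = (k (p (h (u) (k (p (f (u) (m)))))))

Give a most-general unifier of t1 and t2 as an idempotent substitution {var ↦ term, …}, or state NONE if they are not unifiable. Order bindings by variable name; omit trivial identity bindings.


{x1 ↦ (u), x2 ↦ (p (f (u) (m)))}


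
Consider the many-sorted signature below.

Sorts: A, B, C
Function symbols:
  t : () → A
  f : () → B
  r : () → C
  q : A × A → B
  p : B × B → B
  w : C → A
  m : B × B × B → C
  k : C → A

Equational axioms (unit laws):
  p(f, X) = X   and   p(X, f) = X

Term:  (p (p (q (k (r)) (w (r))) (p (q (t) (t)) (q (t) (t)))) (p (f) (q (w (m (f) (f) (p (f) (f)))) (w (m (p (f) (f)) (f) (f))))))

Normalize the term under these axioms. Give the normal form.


1. (p (p (q (k (r)) (w (r))) (p (q (t) (t)) (q (t) (t)))) (p (f) (q (w (m (f) (f) (p (f) (f)))) (w (m (p (f) (f)) (f) (f))))))  →  (p (p (q (k (r)) (w (r))) (p (q (t) (t)) (q (t) (t)))) (q (w (m (f) (f) (p (f) (f)))) (w (m (p (f) (f)) (f) (f)))))
2. (p (p (q (k (r)) (w (r))) (p (q (t) (t)) (q (t) (t)))) (q (w (m (f) (f) (p (f) (f)))) (w (m (p (f) (f)) (f) (f)))))  →  (p (p (q (k (r)) (w (r))) (p (q (t) (t)) (q (t) (t)))) (q (w (m (f) (f) (f))) (w (m (p (f) (f)) (f) (f)))))
3. (p (p (q (k (r)) (w (r))) (p (q (t) (t)) (q (t) (t)))) (q (w (m (f) (f) (f))) (w (m (p (f) (f)) (f) (f)))))  →  (p (p (q (k (r)) (w (r))) (p (q (t) (t)) (q (t) (t)))) (q (w (m (f) (f) (f))) (w (m (f) (f) (f)))))

normal form = (p (p (q (k (r)) (w (r))) (p (q (t) (t)) (q (t) (t)))) (q (w (m (f) (f) (f))) (w (m (f) (f) (f)))))


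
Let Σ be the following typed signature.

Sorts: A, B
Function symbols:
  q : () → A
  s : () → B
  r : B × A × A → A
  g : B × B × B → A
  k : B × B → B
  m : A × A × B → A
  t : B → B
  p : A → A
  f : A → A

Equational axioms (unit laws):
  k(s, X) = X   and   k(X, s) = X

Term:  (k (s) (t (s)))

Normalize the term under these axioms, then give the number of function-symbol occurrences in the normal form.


1. (k (s) (t (s)))  →  (t (s))
normal form: (t (s))

size = 2


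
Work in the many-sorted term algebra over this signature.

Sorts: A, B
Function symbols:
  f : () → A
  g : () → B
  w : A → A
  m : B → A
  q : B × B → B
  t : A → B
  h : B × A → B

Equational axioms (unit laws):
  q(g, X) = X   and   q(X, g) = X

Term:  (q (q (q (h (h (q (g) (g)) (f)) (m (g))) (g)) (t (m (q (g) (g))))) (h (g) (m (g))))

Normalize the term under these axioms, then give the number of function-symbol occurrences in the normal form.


size = 15

1. (q (q (q (h (h (q (g) (g)) (f)) (m (g))) (g)) (t (m (q (g) (g))))) (h (g) (m (g))))  →  (q (q (h (h (q (g) (g)) (f)) (m (g))) (t (m (q (g) (g))))) (h (g) (m (g))))
2. (q (q (h (h (q (g) (g)) (f)) (m (g))) (t (m (q (g) (g))))) (h (g) (m (g))))  →  (q (q (h (h (g) (f)) (m (g))) (t (m (q (g) (g))))) (h (g) (m (g))))
3. (q (q (h (h (g) (f)) (m (g))) (t (m (q (g) (g))))) (h (g) (m (g))))  →  (q (q (h (h (g) (f)) (m (g))) (t (m (g)))) (h (g) (m (g))))
normal form: (q (q (h (h (g) (f)) (m (g))) (t (m (g)))) (h (g) (m (g))))


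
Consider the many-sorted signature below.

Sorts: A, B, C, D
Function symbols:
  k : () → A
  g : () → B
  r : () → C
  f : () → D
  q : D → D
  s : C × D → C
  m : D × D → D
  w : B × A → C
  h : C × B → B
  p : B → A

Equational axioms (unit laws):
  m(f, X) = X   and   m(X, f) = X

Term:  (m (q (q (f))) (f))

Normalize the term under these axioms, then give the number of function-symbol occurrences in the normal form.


1. (m (q (q (f))) (f))  →  (q (q (f)))
normal form: (q (q (f)))

size = 3
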